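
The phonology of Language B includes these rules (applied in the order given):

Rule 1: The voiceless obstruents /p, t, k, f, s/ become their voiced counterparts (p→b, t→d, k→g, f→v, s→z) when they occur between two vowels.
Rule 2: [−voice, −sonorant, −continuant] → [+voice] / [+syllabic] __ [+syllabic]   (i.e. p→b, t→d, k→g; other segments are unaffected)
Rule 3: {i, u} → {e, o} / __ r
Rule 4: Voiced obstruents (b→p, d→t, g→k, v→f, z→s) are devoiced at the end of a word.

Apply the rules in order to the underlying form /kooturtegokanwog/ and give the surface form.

Rule 1 (intervocalic voicing): /t/ is a voiceless obstruent between vowels /o/ and /u/, so it voices to [d]. /k/ is a voiceless obstruent between vowels /o/ and /a/, so it voices to [g]. /kooturtegokanwog/ → koodurtegoganwog.
Rule 2 (intervocalic voicing): no segment meets the environment; /koodurtegoganwog/ is unchanged.
Rule 3 (pre-rhotic lowering): /u/ is a high vowel immediately before /r/, so it lowers to [o]. /koodurtegoganwog/ → koodortegoganwog.
Rule 4 (final devoicing): /g/ is a voiced obstruent in word-final position, so it devoices to [k]. /koodortegoganwog/ → koodortegoganwok.

koodortegoganwok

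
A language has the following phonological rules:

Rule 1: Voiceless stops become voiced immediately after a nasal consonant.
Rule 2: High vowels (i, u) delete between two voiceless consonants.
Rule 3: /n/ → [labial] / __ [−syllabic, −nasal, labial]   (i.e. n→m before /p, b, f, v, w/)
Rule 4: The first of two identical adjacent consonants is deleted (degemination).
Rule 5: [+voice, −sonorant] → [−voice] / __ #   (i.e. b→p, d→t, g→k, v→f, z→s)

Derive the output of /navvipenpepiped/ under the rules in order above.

Rule 1 (post-nasal voicing): /p/ is a voiceless stop immediately after the nasal /n/, so it voices to [b]. /navvipenpepiped/ → navvipenbepiped.
Rule 2 (high vowel syncope): /i/ is a high vowel flanked by voiceless consonants /p/ and /p/, so it deletes. /navvipenbepiped/ → navvipenbepped.
Rule 3 (nasal place assimilation): /n/ precedes the labial consonant /b/, so it assimilates in place to [m]. /navvipenbepped/ → navvipembepped.
Rule 4 (degemination): /vv/ is a geminate; the first /v/ deletes. /pp/ is a geminate; the first /p/ deletes. /navvipembepped/ → navipembeped.
Rule 5 (final devoicing): /d/ is a voiced obstruent in word-final position, so it devoices to [t]. /navipembeped/ → navipembepet.

navipembepet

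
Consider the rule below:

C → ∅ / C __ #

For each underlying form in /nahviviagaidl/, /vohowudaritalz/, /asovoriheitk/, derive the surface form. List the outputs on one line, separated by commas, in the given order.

/nahviviagaidl/: /l/ is the second consonant of a word-final cluster /dl/, so it deletes. → [nahviviagaid].
/vohowudaritalz/: /z/ is the second consonant of a word-final cluster /lz/, so it deletes. → [vohowudarital].
/asovoriheitk/: /k/ is the second consonant of a word-final cluster /tk/, so it deletes. → [asovoriheit].

nahviviagaid, vohowudarital, asovoriheit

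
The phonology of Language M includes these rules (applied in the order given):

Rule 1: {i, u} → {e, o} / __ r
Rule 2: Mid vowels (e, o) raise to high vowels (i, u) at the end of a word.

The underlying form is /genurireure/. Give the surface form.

Rule 1 (pre-rhotic lowering): /u/ is a high vowel immediately before /r/, so it lowers to [o]. /i/ is a high vowel immediately before /r/, so it lowers to [e]. /u/ is a high vowel immediately before /r/, so it lowers to [o]. /genurireure/ → genorereore.
Rule 2 (final vowel raising): /e/ is a mid vowel in word-final position, so it raises to [i]. /genorereore/ → genorereori.

genorereori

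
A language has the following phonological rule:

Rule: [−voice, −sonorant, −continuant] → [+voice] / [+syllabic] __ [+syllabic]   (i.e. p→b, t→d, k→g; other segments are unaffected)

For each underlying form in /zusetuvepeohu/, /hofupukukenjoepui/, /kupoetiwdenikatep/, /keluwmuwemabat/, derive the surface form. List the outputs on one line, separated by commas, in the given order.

/zusetuvepeohu/: /t/ is a voiceless stop between vowels /e/ and /u/, so it voices to [d]. /p/ is a voiceless stop between vowels /e/ and /e/, so it voices to [b]. → [zuseduvebeohu].
/hofupukukenjoepui/: /p/ is a voiceless stop between vowels /u/ and /u/, so it voices to [b]. /k/ is a voiceless stop between vowels /u/ and /u/, so it voices to [g]. /k/ is a voiceless stop between vowels /u/ and /e/, so it voices to [g]. /p/ is a voiceless stop between vowels /e/ and /u/, so it voices to [b]. → [hofubugugenjoebui].
/kupoetiwdenikatep/: /p/ is a voiceless stop between vowels /u/ and /o/, so it voices to [b]. /t/ is a voiceless stop between vowels /e/ and /i/, so it voices to [d]. /k/ is a voiceless stop between vowels /i/ and /a/, so it voices to [g]. /t/ is a voiceless stop between vowels /a/ and /e/, so it voices to [d]. → [kuboediwdenigadep].
/keluwmuwemabat/: the rule's environment is not met; surfaces unchanged as [keluwmuwemabat].

zuseduvebeohu, hofubugugenjoebui, kuboediwdenigadep, keluwmuwemabat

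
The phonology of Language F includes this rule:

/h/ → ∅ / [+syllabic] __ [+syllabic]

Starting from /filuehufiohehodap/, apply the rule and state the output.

/h/ occurs between vowels /e/ and /u/, so it deletes.
/h/ occurs between vowels /o/ and /e/, so it deletes.
/h/ occurs between vowels /e/ and /o/, so it deletes.
Surface form: [filueufioeodap].

filueufioeodap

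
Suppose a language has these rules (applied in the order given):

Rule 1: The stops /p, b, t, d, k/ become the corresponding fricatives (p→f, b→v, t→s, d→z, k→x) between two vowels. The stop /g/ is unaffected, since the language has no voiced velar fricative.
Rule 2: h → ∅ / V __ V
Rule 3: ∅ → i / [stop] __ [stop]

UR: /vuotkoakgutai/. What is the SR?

vuotikoakigusai

Rule 1 (intervocalic spirantization): /t/ is a stop between vowels /u/ and /a/, so it spirantizes to the fricative [s]. /vuotkoakgutai/ → vuotkoakgusai.
Rule 2 (intervocalic h-deletion): no segment meets the environment; /vuotkoakgusai/ is unchanged.
Rule 3 (stop-cluster i-epenthesis): /t/ and /k/ form a stop–stop cluster, so [i] is inserted between them. /k/ and /g/ form a stop–stop cluster, so [i] is inserted between them. /vuotkoakgusai/ → vuotikoakigusai.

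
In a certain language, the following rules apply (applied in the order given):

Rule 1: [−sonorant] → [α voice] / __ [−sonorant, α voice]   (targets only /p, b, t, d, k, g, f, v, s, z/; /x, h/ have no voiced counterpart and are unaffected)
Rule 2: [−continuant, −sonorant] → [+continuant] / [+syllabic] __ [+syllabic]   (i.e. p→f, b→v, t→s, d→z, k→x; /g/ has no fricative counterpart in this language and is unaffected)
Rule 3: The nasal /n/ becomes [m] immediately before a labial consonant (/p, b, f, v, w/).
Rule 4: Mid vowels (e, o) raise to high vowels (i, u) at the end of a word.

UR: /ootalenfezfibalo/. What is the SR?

oosalemfesfivalu

Rule 1 (regressive voicing assimilation): /z/ precedes the voiceless obstruent /f/, so it devoices to [s] by assimilation. /ootalenfezfibalo/ → ootalenfesfibalo.
Rule 2 (intervocalic spirantization): /t/ is a stop between vowels /o/ and /a/, so it spirantizes to the fricative [s]. /b/ is a stop between vowels /i/ and /a/, so it spirantizes to the fricative [v]. /ootalenfesfibalo/ → oosalenfesfivalo.
Rule 3 (nasal place assimilation): /n/ precedes the labial consonant /f/, so it assimilates in place to [m]. /oosalenfesfivalo/ → oosalemfesfivalo.
Rule 4 (final vowel raising): /o/ is a mid vowel in word-final position, so it raises to [u]. /oosalemfesfivalo/ → oosalemfesfivalu.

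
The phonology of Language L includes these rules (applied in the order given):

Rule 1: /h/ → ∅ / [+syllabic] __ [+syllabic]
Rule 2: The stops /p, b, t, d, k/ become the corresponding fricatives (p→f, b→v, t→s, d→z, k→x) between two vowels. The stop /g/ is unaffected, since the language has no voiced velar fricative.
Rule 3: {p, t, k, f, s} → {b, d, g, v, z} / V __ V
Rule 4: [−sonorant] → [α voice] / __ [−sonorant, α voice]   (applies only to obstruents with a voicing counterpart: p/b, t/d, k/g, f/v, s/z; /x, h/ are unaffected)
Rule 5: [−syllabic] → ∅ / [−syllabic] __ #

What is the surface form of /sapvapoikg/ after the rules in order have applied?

sabvavoig

Rule 1 (intervocalic h-deletion): no segment meets the environment; /sapvapoikg/ is unchanged.
Rule 2 (intervocalic spirantization): /p/ is a stop between vowels /a/ and /o/, so it spirantizes to the fricative [f]. /sapvapoikg/ → sapvafoikg.
Rule 3 (intervocalic voicing): /f/ is a voiceless obstruent between vowels /a/ and /o/, so it voices to [v]. /sapvafoikg/ → sapvavoikg.
Rule 4 (regressive voicing assimilation): /p/ precedes the voiced obstruent /v/, so it voices to [b] by assimilation. /k/ precedes the voiced obstruent /g/, so it voices to [g] by assimilation. /sapvavoikg/ → sabvavoigg.
Rule 5 (final cluster simplification): /g/ is the second consonant of a word-final cluster /gg/, so it deletes. /sabvavoigg/ → sabvavoig.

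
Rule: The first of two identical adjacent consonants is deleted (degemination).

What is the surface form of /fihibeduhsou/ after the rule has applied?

fihibeduhsou

No segment of /fihibeduhsou/ meets the structural description of the rule, so the form surfaces unchanged.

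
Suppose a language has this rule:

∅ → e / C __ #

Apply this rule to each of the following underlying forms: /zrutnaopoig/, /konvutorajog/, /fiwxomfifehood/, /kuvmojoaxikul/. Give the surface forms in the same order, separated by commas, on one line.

/zrutnaopoig/: the form ends in the consonant /g/, so [e] is inserted word-finally. → [zrutnaopoige].
/konvutorajog/: the form ends in the consonant /g/, so [e] is inserted word-finally. → [konvutorajoge].
/fiwxomfifehood/: the form ends in the consonant /d/, so [e] is inserted word-finally. → [fiwxomfifehoode].
/kuvmojoaxikul/: the form ends in the consonant /l/, so [e] is inserted word-finally. → [kuvmojoaxikule].

zrutnaopoige, konvutorajoge, fiwxomfifehoode, kuvmojoaxikule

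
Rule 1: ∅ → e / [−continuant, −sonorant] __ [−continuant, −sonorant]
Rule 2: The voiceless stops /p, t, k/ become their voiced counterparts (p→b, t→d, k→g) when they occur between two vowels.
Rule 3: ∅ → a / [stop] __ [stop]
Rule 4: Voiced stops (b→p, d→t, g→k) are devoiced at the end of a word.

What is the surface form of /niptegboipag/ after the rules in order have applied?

Rule 1 (stop-cluster e-epenthesis): /p/ and /t/ form a stop–stop cluster, so [e] is inserted between them. /g/ and /b/ form a stop–stop cluster, so [e] is inserted between them. /niptegboipag/ → nipetegeboipag.
Rule 2 (intervocalic voicing): /p/ is a voiceless stop between vowels /i/ and /e/, so it voices to [b]. /t/ is a voiceless stop between vowels /e/ and /e/, so it voices to [d]. /p/ is a voiceless stop between vowels /i/ and /a/, so it voices to [b]. /nipetegeboipag/ → nibedegeboibag.
Rule 3 (stop-cluster a-epenthesis): no segment meets the environment; /nibedegeboibag/ is unchanged.
Rule 4 (final devoicing): /g/ is a voiced stop in word-final position, so it devoices to [k]. /nibedegeboibag/ → nibedegeboibak.

nibedegeboibak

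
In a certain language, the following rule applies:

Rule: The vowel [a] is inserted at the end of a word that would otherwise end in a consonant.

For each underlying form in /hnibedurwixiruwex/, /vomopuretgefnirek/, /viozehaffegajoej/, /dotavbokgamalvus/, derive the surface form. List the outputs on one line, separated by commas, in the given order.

/hnibedurwixiruwex/: the form ends in the consonant /x/, so [a] is inserted word-finally. → [hnibedurwixiruwexa].
/vomopuretgefnirek/: the form ends in the consonant /k/, so [a] is inserted word-finally. → [vomopuretgefnireka].
/viozehaffegajoej/: the form ends in the consonant /j/, so [a] is inserted word-finally. → [viozehaffegajoeja].
/dotavbokgamalvus/: the form ends in the consonant /s/, so [a] is inserted word-finally. → [dotavbokgamalvusa].

hnibedurwixiruwexa, vomopuretgefnireka, viozehaffegajoeja, dotavbokgamalvusa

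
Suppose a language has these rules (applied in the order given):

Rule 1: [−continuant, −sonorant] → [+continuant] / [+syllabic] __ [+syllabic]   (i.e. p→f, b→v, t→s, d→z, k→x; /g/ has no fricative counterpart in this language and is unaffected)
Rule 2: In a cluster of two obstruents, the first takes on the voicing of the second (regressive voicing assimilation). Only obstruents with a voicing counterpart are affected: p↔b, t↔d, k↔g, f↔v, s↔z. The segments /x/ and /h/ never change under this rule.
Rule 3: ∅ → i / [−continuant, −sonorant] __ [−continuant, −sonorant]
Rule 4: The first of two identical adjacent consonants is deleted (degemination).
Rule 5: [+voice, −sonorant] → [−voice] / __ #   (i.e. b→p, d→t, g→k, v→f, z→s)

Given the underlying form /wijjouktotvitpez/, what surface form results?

wijoukitodvitipes

Rule 1 (intervocalic spirantization): no segment meets the environment; /wijjouktotvitpez/ is unchanged.
Rule 2 (regressive voicing assimilation): /t/ precedes the voiced obstruent /v/, so it voices to [d] by assimilation. /wijjouktotvitpez/ → wijjouktodvitpez.
Rule 3 (stop-cluster i-epenthesis): /k/ and /t/ form a stop–stop cluster, so [i] is inserted between them. /t/ and /p/ form a stop–stop cluster, so [i] is inserted between them. /wijjouktodvitpez/ → wijjoukitodvitipez.
Rule 4 (degemination): /jj/ is a geminate; the first /j/ deletes. /wijjoukitodvitipez/ → wijoukitodvitipez.
Rule 5 (final devoicing): /z/ is a voiced obstruent in word-final position, so it devoices to [s]. /wijoukitodvitipez/ → wijoukitodvitipes.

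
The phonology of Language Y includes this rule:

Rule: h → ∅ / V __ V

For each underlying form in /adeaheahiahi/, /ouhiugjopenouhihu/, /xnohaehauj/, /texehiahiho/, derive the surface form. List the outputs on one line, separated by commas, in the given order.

adeaeaiai, ouiugjopenouiu, xnoaeauj, texeiaio

/adeaheahiahi/: /h/ occurs between vowels /a/ and /e/, so it deletes. /h/ occurs between vowels /a/ and /i/, so it deletes. /h/ occurs between vowels /a/ and /i/, so it deletes. → [adeaeaiai].
/ouhiugjopenouhihu/: /h/ occurs between vowels /u/ and /i/, so it deletes. /h/ occurs between vowels /u/ and /i/, so it deletes. /h/ occurs between vowels /i/ and /u/, so it deletes. → [ouiugjopenouiu].
/xnohaehauj/: /h/ occurs between vowels /o/ and /a/, so it deletes. /h/ occurs between vowels /e/ and /a/, so it deletes. → [xnoaeauj].
/texehiahiho/: /h/ occurs between vowels /e/ and /i/, so it deletes. /h/ occurs between vowels /a/ and /i/, so it deletes. /h/ occurs between vowels /i/ and /o/, so it deletes. → [texeiaio].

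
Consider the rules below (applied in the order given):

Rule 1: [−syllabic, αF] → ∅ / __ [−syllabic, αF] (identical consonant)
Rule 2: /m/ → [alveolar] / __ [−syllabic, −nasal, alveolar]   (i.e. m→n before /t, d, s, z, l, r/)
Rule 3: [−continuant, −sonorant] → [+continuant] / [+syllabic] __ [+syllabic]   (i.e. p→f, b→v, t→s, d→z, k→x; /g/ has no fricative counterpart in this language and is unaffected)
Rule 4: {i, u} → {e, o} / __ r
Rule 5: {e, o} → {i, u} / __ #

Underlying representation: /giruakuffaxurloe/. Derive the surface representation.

Rule 1 (degemination): /ff/ is a geminate; the first /f/ deletes. /giruakuffaxurloe/ → giruakufaxurloe.
Rule 2 (nasal place assimilation): no segment meets the environment; /giruakufaxurloe/ is unchanged.
Rule 3 (intervocalic spirantization): /k/ is a stop between vowels /a/ and /u/, so it spirantizes to the fricative [x]. /giruakufaxurloe/ → giruaxufaxurloe.
Rule 4 (pre-rhotic lowering): /i/ is a high vowel immediately before /r/, so it lowers to [e]. /u/ is a high vowel immediately before /r/, so it lowers to [o]. /giruaxufaxurloe/ → geruaxufaxorloe.
Rule 5 (final vowel raising): /e/ is a mid vowel in word-final position, so it raises to [i]. /geruaxufaxorloe/ → geruaxufaxorloi.

geruaxufaxorloi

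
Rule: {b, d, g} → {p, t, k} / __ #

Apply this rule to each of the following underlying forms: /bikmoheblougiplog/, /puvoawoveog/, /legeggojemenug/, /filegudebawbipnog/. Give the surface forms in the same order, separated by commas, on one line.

/bikmoheblougiplog/: /g/ is a voiced stop in word-final position, so it devoices to [k]. → [bikmoheblougiplok].
/puvoawoveog/: /g/ is a voiced stop in word-final position, so it devoices to [k]. → [puvoawoveok].
/legeggojemenug/: /g/ is a voiced stop in word-final position, so it devoices to [k]. → [legeggojemenuk].
/filegudebawbipnog/: /g/ is a voiced stop in word-final position, so it devoices to [k]. → [filegudebawbipnok].

bikmoheblougiplok, puvoawoveok, legeggojemenuk, filegudebawbipnok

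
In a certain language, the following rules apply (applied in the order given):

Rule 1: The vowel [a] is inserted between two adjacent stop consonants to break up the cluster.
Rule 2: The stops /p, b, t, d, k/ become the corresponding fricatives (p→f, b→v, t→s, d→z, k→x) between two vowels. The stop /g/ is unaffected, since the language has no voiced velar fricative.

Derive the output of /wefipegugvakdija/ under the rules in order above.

Rule 1 (stop-cluster a-epenthesis): /k/ and /d/ form a stop–stop cluster, so [a] is inserted between them. /wefipegugvakdija/ → wefipegugvakadija.
Rule 2 (intervocalic spirantization): /p/ is a stop between vowels /i/ and /e/, so it spirantizes to the fricative [f]. /k/ is a stop between vowels /a/ and /a/, so it spirantizes to the fricative [x]. /d/ is a stop between vowels /a/ and /i/, so it spirantizes to the fricative [z]. /wefipegugvakadija/ → wefifegugvaxazija.

wefifegugvaxazija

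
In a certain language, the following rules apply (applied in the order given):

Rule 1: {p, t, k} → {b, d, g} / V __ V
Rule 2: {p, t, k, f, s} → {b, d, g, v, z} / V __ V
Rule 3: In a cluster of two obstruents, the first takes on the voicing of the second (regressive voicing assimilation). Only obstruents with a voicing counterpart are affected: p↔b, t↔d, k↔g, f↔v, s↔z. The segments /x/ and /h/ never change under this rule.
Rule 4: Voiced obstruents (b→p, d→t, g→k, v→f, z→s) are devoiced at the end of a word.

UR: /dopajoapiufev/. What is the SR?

Rule 1 (intervocalic voicing): /p/ is a voiceless stop between vowels /o/ and /a/, so it voices to [b]. /p/ is a voiceless stop between vowels /a/ and /i/, so it voices to [b]. /dopajoapiufev/ → dobajoabiufev.
Rule 2 (intervocalic voicing): /f/ is a voiceless obstruent between vowels /u/ and /e/, so it voices to [v]. /dobajoabiufev/ → dobajoabiuvev.
Rule 3 (regressive voicing assimilation): no segment meets the environment; /dobajoabiuvev/ is unchanged.
Rule 4 (final devoicing): /v/ is a voiced obstruent in word-final position, so it devoices to [f]. /dobajoabiuvev/ → dobajoabiuvef.

dobajoabiuvef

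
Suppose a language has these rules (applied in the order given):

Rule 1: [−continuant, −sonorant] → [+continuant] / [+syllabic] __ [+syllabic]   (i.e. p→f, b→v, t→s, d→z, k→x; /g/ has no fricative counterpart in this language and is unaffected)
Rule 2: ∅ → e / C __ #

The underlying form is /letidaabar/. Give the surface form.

Rule 1 (intervocalic spirantization): /t/ is a stop between vowels /e/ and /i/, so it spirantizes to the fricative [s]. /d/ is a stop between vowels /i/ and /a/, so it spirantizes to the fricative [z]. /b/ is a stop between vowels /a/ and /a/, so it spirantizes to the fricative [v]. /letidaabar/ → lesizaavar.
Rule 2 (final e-epenthesis): the form ends in the consonant /r/, so [e] is inserted word-finally. /lesizaavar/ → lesizaavare.

lesizaavare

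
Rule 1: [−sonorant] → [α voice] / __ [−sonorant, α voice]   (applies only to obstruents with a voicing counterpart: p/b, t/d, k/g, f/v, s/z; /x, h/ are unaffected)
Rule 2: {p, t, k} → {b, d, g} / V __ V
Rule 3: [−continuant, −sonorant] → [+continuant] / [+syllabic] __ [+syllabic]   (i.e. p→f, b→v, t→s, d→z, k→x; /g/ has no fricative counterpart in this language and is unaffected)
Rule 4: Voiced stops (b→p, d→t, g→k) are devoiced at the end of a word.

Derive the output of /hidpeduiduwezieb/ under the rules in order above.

Rule 1 (regressive voicing assimilation): /d/ precedes the voiceless obstruent /p/, so it devoices to [t] by assimilation. /hidpeduiduwezieb/ → hitpeduiduwezieb.
Rule 2 (intervocalic voicing): no segment meets the environment; /hitpeduiduwezieb/ is unchanged.
Rule 3 (intervocalic spirantization): /d/ is a stop between vowels /e/ and /u/, so it spirantizes to the fricative [z]. /d/ is a stop between vowels /i/ and /u/, so it spirantizes to the fricative [z]. /hitpeduiduwezieb/ → hitpezuizuwezieb.
Rule 4 (final devoicing): /b/ is a voiced stop in word-final position, so it devoices to [p]. /hitpezuizuwezieb/ → hitpezuizuweziep.

hitpezuizuweziep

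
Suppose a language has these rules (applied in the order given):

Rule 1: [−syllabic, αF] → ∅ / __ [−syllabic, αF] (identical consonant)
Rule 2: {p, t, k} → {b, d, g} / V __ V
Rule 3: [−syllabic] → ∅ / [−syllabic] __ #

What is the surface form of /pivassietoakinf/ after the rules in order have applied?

Rule 1 (degemination): /ss/ is a geminate; the first /s/ deletes. /pivassietoakinf/ → pivasietoakinf.
Rule 2 (intervocalic voicing): /t/ is a voiceless stop between vowels /e/ and /o/, so it voices to [d]. /k/ is a voiceless stop between vowels /a/ and /i/, so it voices to [g]. /pivasietoakinf/ → pivasiedoaginf.
Rule 3 (final cluster simplification): /f/ is the second consonant of a word-final cluster /nf/, so it deletes. /pivasiedoaginf/ → pivasiedoagin.

pivasiedoagin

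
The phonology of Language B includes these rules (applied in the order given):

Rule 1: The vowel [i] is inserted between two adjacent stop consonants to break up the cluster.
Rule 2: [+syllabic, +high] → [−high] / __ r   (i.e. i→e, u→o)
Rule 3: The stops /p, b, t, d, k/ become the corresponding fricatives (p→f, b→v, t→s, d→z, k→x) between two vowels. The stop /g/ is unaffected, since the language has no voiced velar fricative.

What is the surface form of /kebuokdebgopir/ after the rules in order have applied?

kevuoxizevigofer

Rule 1 (stop-cluster i-epenthesis): /k/ and /d/ form a stop–stop cluster, so [i] is inserted between them. /b/ and /g/ form a stop–stop cluster, so [i] is inserted between them. /kebuokdebgopir/ → kebuokidebigopir.
Rule 2 (pre-rhotic lowering): /i/ is a high vowel immediately before /r/, so it lowers to [e]. /kebuokidebigopir/ → kebuokidebigoper.
Rule 3 (intervocalic spirantization): /b/ is a stop between vowels /e/ and /u/, so it spirantizes to the fricative [v]. /k/ is a stop between vowels /o/ and /i/, so it spirantizes to the fricative [x]. /d/ is a stop between vowels /i/ and /e/, so it spirantizes to the fricative [z]. /b/ is a stop between vowels /e/ and /i/, so it spirantizes to the fricative [v]. /p/ is a stop between vowels /o/ and /e/, so it spirantizes to the fricative [f]. /kebuokidebigoper/ → kevuoxizevigofer.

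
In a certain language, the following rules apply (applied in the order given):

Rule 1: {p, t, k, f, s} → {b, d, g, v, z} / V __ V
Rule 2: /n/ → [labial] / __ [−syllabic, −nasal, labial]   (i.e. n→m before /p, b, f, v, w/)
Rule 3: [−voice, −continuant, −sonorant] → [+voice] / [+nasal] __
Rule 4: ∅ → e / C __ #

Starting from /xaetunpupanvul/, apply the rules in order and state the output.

xaedumbubamvule

Rule 1 (intervocalic voicing): /t/ is a voiceless obstruent between vowels /e/ and /u/, so it voices to [d]. /p/ is a voiceless obstruent between vowels /u/ and /a/, so it voices to [b]. /xaetunpupanvul/ → xaedunpubanvul.
Rule 2 (nasal place assimilation): /n/ precedes the labial consonant /p/, so it assimilates in place to [m]. /n/ precedes the labial consonant /v/, so it assimilates in place to [m]. /xaedunpubanvul/ → xaedumpubamvul.
Rule 3 (post-nasal voicing): /p/ is a voiceless stop immediately after the nasal /m/, so it voices to [b]. /xaedumpubamvul/ → xaedumbubamvul.
Rule 4 (final e-epenthesis): the form ends in the consonant /l/, so [e] is inserted word-finally. /xaedumbubamvul/ → xaedumbubamvule.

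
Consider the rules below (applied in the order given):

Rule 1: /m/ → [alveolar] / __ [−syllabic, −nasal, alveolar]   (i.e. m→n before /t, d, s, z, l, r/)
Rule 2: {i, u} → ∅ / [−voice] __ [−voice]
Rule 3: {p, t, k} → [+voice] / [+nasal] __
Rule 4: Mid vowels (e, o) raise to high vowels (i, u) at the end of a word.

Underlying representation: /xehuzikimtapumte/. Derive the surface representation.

xehuzikindapundi

Rule 1 (nasal place assimilation): /m/ precedes the alveolar consonant /t/, so it assimilates in place to [n]. /m/ precedes the alveolar consonant /t/, so it assimilates in place to [n]. /xehuzikimtapumte/ → xehuzikintapunte.
Rule 2 (high vowel syncope): no segment meets the environment; /xehuzikintapunte/ is unchanged.
Rule 3 (post-nasal voicing): /t/ is a voiceless stop immediately after the nasal /n/, so it voices to [d]. /t/ is a voiceless stop immediately after the nasal /n/, so it voices to [d]. /xehuzikintapunte/ → xehuzikindapunde.
Rule 4 (final vowel raising): /e/ is a mid vowel in word-final position, so it raises to [i]. /xehuzikindapunde/ → xehuzikindapundi.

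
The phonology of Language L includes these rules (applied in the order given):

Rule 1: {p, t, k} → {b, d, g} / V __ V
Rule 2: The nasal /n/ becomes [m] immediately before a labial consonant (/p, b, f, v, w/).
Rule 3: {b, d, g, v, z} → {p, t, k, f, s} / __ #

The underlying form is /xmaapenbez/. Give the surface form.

Rule 1 (intervocalic voicing): /p/ is a voiceless stop between vowels /a/ and /e/, so it voices to [b]. /xmaapenbez/ → xmaabenbez.
Rule 2 (nasal place assimilation): /n/ precedes the labial consonant /b/, so it assimilates in place to [m]. /xmaabenbez/ → xmaabembez.
Rule 3 (final devoicing): /z/ is a voiced obstruent in word-final position, so it devoices to [s]. /xmaabembez/ → xmaabembes.

xmaabembes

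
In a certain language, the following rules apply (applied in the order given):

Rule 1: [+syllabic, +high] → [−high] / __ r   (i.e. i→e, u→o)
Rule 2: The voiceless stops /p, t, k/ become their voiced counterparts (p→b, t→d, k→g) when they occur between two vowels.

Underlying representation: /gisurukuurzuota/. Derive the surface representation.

gisoruguorzuoda

Rule 1 (pre-rhotic lowering): /u/ is a high vowel immediately before /r/, so it lowers to [o]. /u/ is a high vowel immediately before /r/, so it lowers to [o]. /gisurukuurzuota/ → gisorukuorzuota.
Rule 2 (intervocalic voicing): /k/ is a voiceless stop between vowels /u/ and /u/, so it voices to [g]. /t/ is a voiceless stop between vowels /o/ and /a/, so it voices to [d]. /gisorukuorzuota/ → gisoruguorzuoda.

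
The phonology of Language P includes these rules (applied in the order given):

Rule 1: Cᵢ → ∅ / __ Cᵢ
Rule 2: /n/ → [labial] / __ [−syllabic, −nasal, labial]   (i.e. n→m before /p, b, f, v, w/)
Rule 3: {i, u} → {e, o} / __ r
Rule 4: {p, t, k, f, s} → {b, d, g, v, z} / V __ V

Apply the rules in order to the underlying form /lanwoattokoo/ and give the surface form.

Rule 1 (degemination): /tt/ is a geminate; the first /t/ deletes. /lanwoattokoo/ → lanwoatokoo.
Rule 2 (nasal place assimilation): /n/ precedes the labial consonant /w/, so it assimilates in place to [m]. /lanwoatokoo/ → lamwoatokoo.
Rule 3 (pre-rhotic lowering): no segment meets the environment; /lamwoatokoo/ is unchanged.
Rule 4 (intervocalic voicing): /t/ is a voiceless obstruent between vowels /a/ and /o/, so it voices to [d]. /k/ is a voiceless obstruent between vowels /o/ and /o/, so it voices to [g]. /lamwoatokoo/ → lamwoadogoo.

lamwoadogoo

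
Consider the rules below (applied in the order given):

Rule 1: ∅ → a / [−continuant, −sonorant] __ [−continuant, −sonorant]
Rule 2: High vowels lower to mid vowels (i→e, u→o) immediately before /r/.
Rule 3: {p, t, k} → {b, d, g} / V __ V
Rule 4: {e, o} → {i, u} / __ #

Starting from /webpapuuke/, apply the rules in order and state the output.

webababuugi

Rule 1 (stop-cluster a-epenthesis): /b/ and /p/ form a stop–stop cluster, so [a] is inserted between them. /webpapuuke/ → webapapuuke.
Rule 2 (pre-rhotic lowering): no segment meets the environment; /webapapuuke/ is unchanged.
Rule 3 (intervocalic voicing): /p/ is a voiceless stop between vowels /a/ and /a/, so it voices to [b]. /p/ is a voiceless stop between vowels /a/ and /u/, so it voices to [b]. /k/ is a voiceless stop between vowels /u/ and /e/, so it voices to [g]. /webapapuuke/ → webababuuge.
Rule 4 (final vowel raising): /e/ is a mid vowel in word-final position, so it raises to [i]. /webababuuge/ → webababuugi.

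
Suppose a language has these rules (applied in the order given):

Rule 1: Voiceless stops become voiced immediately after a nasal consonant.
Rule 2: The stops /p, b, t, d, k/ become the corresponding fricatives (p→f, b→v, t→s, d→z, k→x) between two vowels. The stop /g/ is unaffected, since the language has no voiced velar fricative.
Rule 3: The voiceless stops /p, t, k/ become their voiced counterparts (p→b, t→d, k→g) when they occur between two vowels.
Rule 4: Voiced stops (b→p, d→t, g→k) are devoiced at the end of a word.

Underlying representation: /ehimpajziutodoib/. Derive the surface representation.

Rule 1 (post-nasal voicing): /p/ is a voiceless stop immediately after the nasal /m/, so it voices to [b]. /ehimpajziutodoib/ → ehimbajziutodoib.
Rule 2 (intervocalic spirantization): /t/ is a stop between vowels /u/ and /o/, so it spirantizes to the fricative [s]. /d/ is a stop between vowels /o/ and /o/, so it spirantizes to the fricative [z]. /ehimbajziutodoib/ → ehimbajziusozoib.
Rule 3 (intervocalic voicing): no segment meets the environment; /ehimbajziusozoib/ is unchanged.
Rule 4 (final devoicing): /b/ is a voiced stop in word-final position, so it devoices to [p]. /ehimbajziusozoib/ → ehimbajziusozoip.

ehimbajziusozoip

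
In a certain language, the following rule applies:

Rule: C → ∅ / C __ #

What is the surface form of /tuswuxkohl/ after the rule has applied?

/l/ is the second consonant of a word-final cluster /hl/, so it deletes.
The other instances of /t/, /s/, /w/, /x/, /k/, /h/ do not occur in the required environment and remain unchanged.
Surface form: [tuswuxkoh].

tuswuxkoh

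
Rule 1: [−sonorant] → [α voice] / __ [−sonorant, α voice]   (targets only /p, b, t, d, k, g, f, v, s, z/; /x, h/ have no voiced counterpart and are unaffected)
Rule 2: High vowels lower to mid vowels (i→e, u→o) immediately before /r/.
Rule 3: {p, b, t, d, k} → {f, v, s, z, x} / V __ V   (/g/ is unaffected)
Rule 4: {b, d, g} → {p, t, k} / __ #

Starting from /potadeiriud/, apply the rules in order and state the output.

posazeeriut

Rule 1 (regressive voicing assimilation): no segment meets the environment; /potadeiriud/ is unchanged.
Rule 2 (pre-rhotic lowering): /i/ is a high vowel immediately before /r/, so it lowers to [e]. /potadeiriud/ → potadeeriud.
Rule 3 (intervocalic spirantization): /t/ is a stop between vowels /o/ and /a/, so it spirantizes to the fricative [s]. /d/ is a stop between vowels /a/ and /e/, so it spirantizes to the fricative [z]. /potadeeriud/ → posazeeriud.
Rule 4 (final devoicing): /d/ is a voiced stop in word-final position, so it devoices to [t]. /posazeeriud/ → posazeeriut.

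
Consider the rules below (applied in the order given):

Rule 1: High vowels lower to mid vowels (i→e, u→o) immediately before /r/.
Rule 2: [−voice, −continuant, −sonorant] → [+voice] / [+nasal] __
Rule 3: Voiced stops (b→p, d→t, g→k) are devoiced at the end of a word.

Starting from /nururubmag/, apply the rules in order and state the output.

Rule 1 (pre-rhotic lowering): /u/ is a high vowel immediately before /r/, so it lowers to [o]. /u/ is a high vowel immediately before /r/, so it lowers to [o]. /nururubmag/ → nororubmag.
Rule 2 (post-nasal voicing): no segment meets the environment; /nororubmag/ is unchanged.
Rule 3 (final devoicing): /g/ is a voiced stop in word-final position, so it devoices to [k]. /nororubmag/ → nororubmak.

nororubmak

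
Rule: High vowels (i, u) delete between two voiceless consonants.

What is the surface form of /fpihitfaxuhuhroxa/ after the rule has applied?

fphtfaxhhroxa

/i/ is a high vowel flanked by voiceless consonants /p/ and /h/, so it deletes.
/i/ is a high vowel flanked by voiceless consonants /h/ and /t/, so it deletes.
/u/ is a high vowel flanked by voiceless consonants /x/ and /h/, so it deletes.
/u/ is a high vowel flanked by voiceless consonants /h/ and /h/, so it deletes.
Surface form: [fphtfaxhhroxa].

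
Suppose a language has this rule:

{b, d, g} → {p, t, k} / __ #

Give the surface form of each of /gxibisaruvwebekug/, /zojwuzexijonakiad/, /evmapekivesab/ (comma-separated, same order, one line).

gxibisaruvwebekuk, zojwuzexijonakiat, evmapekivesap

/gxibisaruvwebekug/: /g/ is a voiced stop in word-final position, so it devoices to [k]. → [gxibisaruvwebekuk].
/zojwuzexijonakiad/: /d/ is a voiced stop in word-final position, so it devoices to [t]. → [zojwuzexijonakiat].
/evmapekivesab/: /b/ is a voiced stop in word-final position, so it devoices to [p]. → [evmapekivesap].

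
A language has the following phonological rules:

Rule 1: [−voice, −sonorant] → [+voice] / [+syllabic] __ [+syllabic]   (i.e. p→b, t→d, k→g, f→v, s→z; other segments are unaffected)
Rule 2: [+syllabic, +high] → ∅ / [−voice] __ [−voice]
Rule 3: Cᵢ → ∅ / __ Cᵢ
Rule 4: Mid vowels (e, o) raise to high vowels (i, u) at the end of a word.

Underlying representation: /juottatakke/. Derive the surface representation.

Rule 1 (intervocalic voicing): /t/ is a voiceless obstruent between vowels /a/ and /a/, so it voices to [d]. /juottatakke/ → juottadakke.
Rule 2 (high vowel syncope): no segment meets the environment; /juottadakke/ is unchanged.
Rule 3 (degemination): /tt/ is a geminate; the first /t/ deletes. /kk/ is a geminate; the first /k/ deletes. /juottadakke/ → juotadake.
Rule 4 (final vowel raising): /e/ is a mid vowel in word-final position, so it raises to [i]. /juotadake/ → juotadaki.

juotadaki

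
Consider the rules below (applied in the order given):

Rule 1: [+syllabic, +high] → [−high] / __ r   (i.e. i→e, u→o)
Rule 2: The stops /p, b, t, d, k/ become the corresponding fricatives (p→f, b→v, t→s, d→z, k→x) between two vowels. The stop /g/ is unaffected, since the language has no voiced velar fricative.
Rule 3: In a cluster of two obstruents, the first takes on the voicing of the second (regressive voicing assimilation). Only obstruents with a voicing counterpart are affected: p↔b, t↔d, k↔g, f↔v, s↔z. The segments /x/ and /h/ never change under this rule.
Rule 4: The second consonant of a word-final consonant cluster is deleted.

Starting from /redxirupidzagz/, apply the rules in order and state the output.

retxerufidzag

Rule 1 (pre-rhotic lowering): /i/ is a high vowel immediately before /r/, so it lowers to [e]. /redxirupidzagz/ → redxerupidzagz.
Rule 2 (intervocalic spirantization): /p/ is a stop between vowels /u/ and /i/, so it spirantizes to the fricative [f]. /redxerupidzagz/ → redxerufidzagz.
Rule 3 (regressive voicing assimilation): /d/ precedes the voiceless obstruent /x/, so it devoices to [t] by assimilation. /redxerufidzagz/ → retxerufidzagz.
Rule 4 (final cluster simplification): /z/ is the second consonant of a word-final cluster /gz/, so it deletes. /retxerufidzagz/ → retxerufidzag.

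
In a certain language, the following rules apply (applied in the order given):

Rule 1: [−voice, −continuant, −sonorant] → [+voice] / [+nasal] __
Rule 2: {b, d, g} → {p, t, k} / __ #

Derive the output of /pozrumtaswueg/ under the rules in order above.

Rule 1 (post-nasal voicing): /t/ is a voiceless stop immediately after the nasal /m/, so it voices to [d]. /pozrumtaswueg/ → pozrumdaswueg.
Rule 2 (final devoicing): /g/ is a voiced stop in word-final position, so it devoices to [k]. /pozrumdaswueg/ → pozrumdaswuek.

pozrumdaswuek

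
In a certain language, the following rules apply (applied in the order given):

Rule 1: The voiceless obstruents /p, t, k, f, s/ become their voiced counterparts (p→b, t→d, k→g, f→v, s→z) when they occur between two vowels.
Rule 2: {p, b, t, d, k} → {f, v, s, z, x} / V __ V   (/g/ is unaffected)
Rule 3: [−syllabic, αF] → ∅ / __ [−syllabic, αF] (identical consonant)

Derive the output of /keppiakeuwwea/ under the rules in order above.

kepiageuwea

Rule 1 (intervocalic voicing): /k/ is a voiceless obstruent between vowels /a/ and /e/, so it voices to [g]. /keppiakeuwwea/ → keppiageuwwea.
Rule 2 (intervocalic spirantization): no segment meets the environment; /keppiageuwwea/ is unchanged.
Rule 3 (degemination): /pp/ is a geminate; the first /p/ deletes. /ww/ is a geminate; the first /w/ deletes. /keppiageuwwea/ → kepiageuwea.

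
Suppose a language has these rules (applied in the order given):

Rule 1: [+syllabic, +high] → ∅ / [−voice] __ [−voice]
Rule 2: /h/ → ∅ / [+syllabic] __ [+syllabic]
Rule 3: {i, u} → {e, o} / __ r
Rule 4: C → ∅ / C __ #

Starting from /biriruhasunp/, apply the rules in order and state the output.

Rule 1 (high vowel syncope): no segment meets the environment; /biriruhasunp/ is unchanged.
Rule 2 (intervocalic h-deletion): /h/ occurs between vowels /u/ and /a/, so it deletes. /biriruhasunp/ → biriruasunp.
Rule 3 (pre-rhotic lowering): /i/ is a high vowel immediately before /r/, so it lowers to [e]. /i/ is a high vowel immediately before /r/, so it lowers to [e]. /biriruasunp/ → bereruasunp.
Rule 4 (final cluster simplification): /p/ is the second consonant of a word-final cluster /np/, so it deletes. /bereruasunp/ → bereruasun.

bereruasun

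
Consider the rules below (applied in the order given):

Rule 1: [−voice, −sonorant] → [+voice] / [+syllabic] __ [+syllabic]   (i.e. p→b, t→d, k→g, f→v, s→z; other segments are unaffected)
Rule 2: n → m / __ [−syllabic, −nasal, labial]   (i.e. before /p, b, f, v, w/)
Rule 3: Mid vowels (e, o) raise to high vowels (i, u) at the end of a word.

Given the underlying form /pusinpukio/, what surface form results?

Rule 1 (intervocalic voicing): /s/ is a voiceless obstruent between vowels /u/ and /i/, so it voices to [z]. /k/ is a voiceless obstruent between vowels /u/ and /i/, so it voices to [g]. /pusinpukio/ → puzinpugio.
Rule 2 (nasal place assimilation): /n/ precedes the labial consonant /p/, so it assimilates in place to [m]. /puzinpugio/ → puzimpugio.
Rule 3 (final vowel raising): /o/ is a mid vowel in word-final position, so it raises to [u]. /puzimpugio/ → puzimpugiu.

puzimpugiu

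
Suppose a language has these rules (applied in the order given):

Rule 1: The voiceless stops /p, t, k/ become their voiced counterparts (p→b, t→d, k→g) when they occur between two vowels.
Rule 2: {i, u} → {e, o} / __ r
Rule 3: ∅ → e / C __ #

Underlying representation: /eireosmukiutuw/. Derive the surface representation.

eereosmugiuduwe

Rule 1 (intervocalic voicing): /k/ is a voiceless stop between vowels /u/ and /i/, so it voices to [g]. /t/ is a voiceless stop between vowels /u/ and /u/, so it voices to [d]. /eireosmukiutuw/ → eireosmugiuduw.
Rule 2 (pre-rhotic lowering): /i/ is a high vowel immediately before /r/, so it lowers to [e]. /eireosmugiuduw/ → eereosmugiuduw.
Rule 3 (final e-epenthesis): the form ends in the consonant /w/, so [e] is inserted word-finally. /eereosmugiuduw/ → eereosmugiuduwe.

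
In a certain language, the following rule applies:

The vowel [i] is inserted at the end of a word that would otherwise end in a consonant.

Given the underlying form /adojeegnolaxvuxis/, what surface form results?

the form ends in the consonant /s/, so [i] is inserted word-finally.
Surface form: [adojeegnolaxvuxisi].

adojeegnolaxvuxisi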